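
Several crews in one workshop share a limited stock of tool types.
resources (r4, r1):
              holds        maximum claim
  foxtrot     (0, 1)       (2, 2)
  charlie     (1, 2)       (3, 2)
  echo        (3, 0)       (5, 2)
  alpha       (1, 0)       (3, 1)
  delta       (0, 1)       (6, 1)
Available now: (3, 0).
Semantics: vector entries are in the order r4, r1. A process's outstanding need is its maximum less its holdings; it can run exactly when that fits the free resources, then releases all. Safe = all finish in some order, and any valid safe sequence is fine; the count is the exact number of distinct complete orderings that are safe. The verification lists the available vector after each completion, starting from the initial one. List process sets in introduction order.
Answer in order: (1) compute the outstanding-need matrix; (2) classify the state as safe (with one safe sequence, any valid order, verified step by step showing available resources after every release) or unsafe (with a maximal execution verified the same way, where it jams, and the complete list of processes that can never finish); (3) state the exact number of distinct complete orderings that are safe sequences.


(1) Remaining need (order r4, r1):
  foxtrot: (2, 1)
  charlie: (2, 0)
  echo: (2, 2)
  alpha: (2, 1)
  delta: (6, 0)
(2) SAFE, for example via the order charlie, foxtrot, echo, delta, alpha.
Key observation: every step clears its requested resources with room to spare; the minimum clearance is 1, first at charlie — (2, 0) vs (3, 0) free.
Walking it through:
  pool = (3, 0)
  run charlie (needs (2, 0), free (3, 0)); after release of (1, 2) the pool is (4, 2)
  run foxtrot (needs (2, 1), free (4, 2)); after release of (0, 1) the pool is (4, 3)
  run echo (needs (2, 2), free (4, 3)); after release of (3, 0) the pool is (7, 3)
  run delta (needs (6, 0), free (7, 3)); after release of (0, 1) the pool is (7, 4)
  run alpha (needs (2, 1), free (7, 4)); after release of (1, 0) the pool is (8, 4)
(3) Precisely 12 of the possible complete orderings are safe sequences.


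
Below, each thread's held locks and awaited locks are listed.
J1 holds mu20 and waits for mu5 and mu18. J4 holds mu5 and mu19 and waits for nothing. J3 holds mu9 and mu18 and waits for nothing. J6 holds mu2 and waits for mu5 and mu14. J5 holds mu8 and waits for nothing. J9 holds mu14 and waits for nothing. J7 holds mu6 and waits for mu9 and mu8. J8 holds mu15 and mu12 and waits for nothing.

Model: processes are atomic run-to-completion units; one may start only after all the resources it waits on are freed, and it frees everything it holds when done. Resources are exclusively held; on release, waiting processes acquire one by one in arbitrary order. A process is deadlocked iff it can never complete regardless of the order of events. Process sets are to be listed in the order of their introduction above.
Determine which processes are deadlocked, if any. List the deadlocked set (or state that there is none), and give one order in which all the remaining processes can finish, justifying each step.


No process is deadlocked.
Key observation: all waits point, directly or indirectly, at processes that can finish, so nothing is permanently blocked.
A valid finishing order for the others: J9, J8, J5, J3, J4, J6, J7, J1.
Step-by-step check:
  run J9 (it waits on nothing); releases mu14
  run J8 (it waits on nothing); releases mu15 and mu12
  run J5 (it waits on nothing); releases mu8
  run J3 (it waits on nothing); releases mu9 and mu18
  run J4 (it waits on nothing); releases mu5 and mu19
  run J6 (all its waits — mu5 and mu14 — are resolved); releases mu2
  run J7 (all its waits — mu9 and mu8 — are resolved); releases mu6
  run J1 (all its waits — mu5 and mu18 — are resolved); releases mu20


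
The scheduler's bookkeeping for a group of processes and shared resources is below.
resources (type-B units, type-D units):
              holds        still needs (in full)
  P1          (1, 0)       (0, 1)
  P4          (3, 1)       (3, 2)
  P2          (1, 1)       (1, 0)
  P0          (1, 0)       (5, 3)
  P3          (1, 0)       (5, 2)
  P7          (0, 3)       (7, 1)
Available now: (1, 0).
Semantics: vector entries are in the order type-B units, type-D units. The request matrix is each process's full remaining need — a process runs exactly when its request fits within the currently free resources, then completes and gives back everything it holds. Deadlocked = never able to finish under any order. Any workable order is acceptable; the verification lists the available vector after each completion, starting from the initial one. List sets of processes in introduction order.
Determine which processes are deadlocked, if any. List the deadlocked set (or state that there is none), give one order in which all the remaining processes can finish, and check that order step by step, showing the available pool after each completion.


Deadlocked set: P4, P0, P3 and P7.
Key observation: after P2, P1 the pool peaks at (3, 1), and each blocked process is short somewhere: P4 on type-D units; P0 on type-B units, type-D units; P3 on type-B units, type-D units; P7 on type-B units.
One completion order for the rest: P2, P1. Walking it through:
  pool = (1, 0)
  P2: need (1, 0) fits (1, 0); releases (1, 1), pool now (2, 1)
  P1: need (0, 1) fits (2, 1); releases (1, 0), pool now (3, 1)
The stuck group stays short no matter what:
  P4 cannot run: need (3, 2) vs free (3, 1) (insufficient type-D units)
  P0 cannot run: need (5, 3) vs free (3, 1) (insufficient type-B units and type-D units)
  P3 cannot run: need (5, 2) vs free (3, 1) (insufficient type-B units and type-D units)
  P7 cannot run: need (7, 1) vs free (3, 1) (insufficient type-B units)


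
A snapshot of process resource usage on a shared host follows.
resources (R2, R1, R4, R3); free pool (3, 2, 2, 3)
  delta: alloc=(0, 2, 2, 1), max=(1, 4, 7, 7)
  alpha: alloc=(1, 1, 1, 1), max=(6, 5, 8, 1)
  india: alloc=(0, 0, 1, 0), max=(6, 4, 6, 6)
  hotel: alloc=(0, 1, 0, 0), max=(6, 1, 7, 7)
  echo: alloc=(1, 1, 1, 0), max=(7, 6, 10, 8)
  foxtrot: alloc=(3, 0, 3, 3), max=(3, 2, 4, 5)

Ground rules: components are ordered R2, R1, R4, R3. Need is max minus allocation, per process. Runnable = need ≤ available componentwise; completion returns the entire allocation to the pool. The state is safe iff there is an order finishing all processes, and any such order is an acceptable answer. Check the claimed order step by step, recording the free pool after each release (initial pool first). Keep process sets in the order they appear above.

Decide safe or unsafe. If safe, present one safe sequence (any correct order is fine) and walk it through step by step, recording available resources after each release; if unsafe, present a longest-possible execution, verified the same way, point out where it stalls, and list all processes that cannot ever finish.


SAFE. One safe sequence: foxtrot, delta, hotel, india, alpha, echo.
Key observation: at foxtrot the run first touches a limit — (0, 2, 1, 2) against (3, 2, 2, 3), exact on a resource it actually requests.
Step-by-step check:
  pool = (3, 2, 2, 3)
  run foxtrot (needs (0, 2, 1, 2), free (3, 2, 2, 3)); after release of (3, 0, 3, 3) the pool is (6, 2, 5, 6)
  run delta (needs (1, 2, 5, 6), free (6, 2, 5, 6)); after release of (0, 2, 2, 1) the pool is (6, 4, 7, 7)
  run hotel (needs (6, 0, 7, 7), free (6, 4, 7, 7)); after release of (0, 1, 0, 0) the pool is (6, 5, 7, 7)
  run india (needs (6, 4, 5, 6), free (6, 5, 7, 7)); after release of (0, 0, 1, 0) the pool is (6, 5, 8, 7)
  run alpha (needs (5, 4, 7, 0), free (6, 5, 8, 7)); after release of (1, 1, 1, 1) the pool is (7, 6, 9, 8)
  run echo (needs (6, 5, 9, 8), free (7, 6, 9, 8)); after release of (1, 1, 1, 0) the pool is (8, 7, 10, 8)


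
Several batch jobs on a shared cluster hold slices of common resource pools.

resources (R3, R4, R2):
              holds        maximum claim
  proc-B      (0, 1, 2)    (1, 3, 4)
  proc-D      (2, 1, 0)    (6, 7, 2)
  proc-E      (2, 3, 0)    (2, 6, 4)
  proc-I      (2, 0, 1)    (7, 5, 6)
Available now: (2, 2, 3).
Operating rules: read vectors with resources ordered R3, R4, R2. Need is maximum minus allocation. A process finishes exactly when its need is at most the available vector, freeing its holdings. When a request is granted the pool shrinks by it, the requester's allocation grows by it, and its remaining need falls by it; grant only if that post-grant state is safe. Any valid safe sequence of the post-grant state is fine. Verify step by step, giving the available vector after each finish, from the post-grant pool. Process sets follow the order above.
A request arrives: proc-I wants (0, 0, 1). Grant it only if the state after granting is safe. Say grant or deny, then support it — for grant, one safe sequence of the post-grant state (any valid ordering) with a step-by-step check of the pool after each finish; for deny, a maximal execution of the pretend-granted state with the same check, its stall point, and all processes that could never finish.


GRANT. The post-grant state is safe; one safe sequence: proc-B, proc-E, proc-D, proc-I.
Key observation: (2, 2, 2) free after granting still covers proc-B first, and each release covers the next.
Step-by-step check of the post-grant state:
  pool = (2, 2, 2)
  proc-B needs (1, 2, 2) <= (2, 2, 2) -> finishes; pool += (0, 1, 2) = (2, 3, 4)
  proc-E needs (0, 3, 4) <= (2, 3, 4) -> finishes; pool += (2, 3, 0) = (4, 6, 4)
  proc-D needs (4, 6, 2) <= (4, 6, 4) -> finishes; pool += (2, 1, 0) = (6, 7, 4)
  proc-I needs (5, 5, 4) <= (6, 7, 4) -> finishes; pool += (2, 0, 2) = (8, 7, 6)


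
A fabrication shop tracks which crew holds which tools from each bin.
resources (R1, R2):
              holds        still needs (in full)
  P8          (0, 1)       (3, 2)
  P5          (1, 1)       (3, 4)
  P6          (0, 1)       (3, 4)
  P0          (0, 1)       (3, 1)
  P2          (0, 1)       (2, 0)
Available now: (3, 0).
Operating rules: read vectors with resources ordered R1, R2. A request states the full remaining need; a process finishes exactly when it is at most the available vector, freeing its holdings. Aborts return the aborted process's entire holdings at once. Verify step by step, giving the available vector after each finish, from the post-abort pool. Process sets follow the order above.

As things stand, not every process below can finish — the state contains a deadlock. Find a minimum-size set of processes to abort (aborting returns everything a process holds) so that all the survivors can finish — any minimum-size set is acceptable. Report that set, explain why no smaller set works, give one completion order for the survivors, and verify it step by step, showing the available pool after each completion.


Abort P5.
Key observation: the deadlocked P6 becomes finishable only because P5 released (1, 1); it completes at step 4 below.
No smaller set exists: with zero aborts the deadlock remains.
The survivors complete as P2, P0, P8, P6. Check, step by step (starting from the post-abort pool):
  pool = (4, 1)
  P2: need (2, 0) fits (4, 1); releases (0, 1), pool now (4, 2)
  P0: need (3, 1) fits (4, 2); releases (0, 1), pool now (4, 3)
  P8: need (3, 2) fits (4, 3); releases (0, 1), pool now (4, 4)
  P6: need (3, 4) fits (4, 4); releases (0, 1), pool now (4, 5)


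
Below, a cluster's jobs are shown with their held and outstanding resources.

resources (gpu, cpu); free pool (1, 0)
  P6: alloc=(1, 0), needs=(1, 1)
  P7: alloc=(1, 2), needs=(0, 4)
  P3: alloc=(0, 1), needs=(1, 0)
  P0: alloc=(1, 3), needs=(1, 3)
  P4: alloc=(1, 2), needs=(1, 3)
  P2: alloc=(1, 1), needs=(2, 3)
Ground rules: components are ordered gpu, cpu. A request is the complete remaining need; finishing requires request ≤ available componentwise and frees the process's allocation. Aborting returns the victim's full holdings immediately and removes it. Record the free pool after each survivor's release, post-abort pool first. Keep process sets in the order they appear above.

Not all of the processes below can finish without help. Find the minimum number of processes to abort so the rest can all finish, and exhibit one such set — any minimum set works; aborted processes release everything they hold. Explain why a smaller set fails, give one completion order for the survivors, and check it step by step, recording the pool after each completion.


Minimum abort set: P0.
Key observation: before aborting P0, P7 was permanently blocked — no order could ever run it; afterwards it completes at step 2.
Minimality: the empty abort set fails — the state is deadlocked as it stands.
One survivor order: P3, P7, P2, P4, P6. Walking it through (post-abort pool first):
  pool = (2, 3)
  run P3 (needs (1, 0), free (2, 3)); after release of (0, 1) the pool is (2, 4)
  run P7 (needs (0, 4), free (2, 4)); after release of (1, 2) the pool is (3, 6)
  run P2 (needs (2, 3), free (3, 6)); after release of (1, 1) the pool is (4, 7)
  run P4 (needs (1, 3), free (4, 7)); after release of (1, 2) the pool is (5, 9)
  run P6 (needs (1, 1), free (5, 9)); after release of (1, 0) the pool is (6, 9)


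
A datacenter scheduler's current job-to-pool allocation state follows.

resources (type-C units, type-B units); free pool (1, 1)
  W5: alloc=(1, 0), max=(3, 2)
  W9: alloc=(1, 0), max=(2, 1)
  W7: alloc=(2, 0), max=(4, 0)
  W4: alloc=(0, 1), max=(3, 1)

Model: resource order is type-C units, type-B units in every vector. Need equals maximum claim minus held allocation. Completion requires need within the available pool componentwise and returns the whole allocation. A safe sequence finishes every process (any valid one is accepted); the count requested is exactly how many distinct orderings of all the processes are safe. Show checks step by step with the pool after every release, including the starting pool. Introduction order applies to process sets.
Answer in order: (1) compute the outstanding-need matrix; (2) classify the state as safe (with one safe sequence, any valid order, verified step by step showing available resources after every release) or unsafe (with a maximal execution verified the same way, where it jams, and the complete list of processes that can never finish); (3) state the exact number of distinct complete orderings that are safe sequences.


(1) Remaining need (order type-C units, type-B units):
  W5: (2, 2)
  W9: (1, 1)
  W7: (2, 0)
  W4: (3, 0)
(2) The state is SAFE; one workable sequence: W9, W7, W4, W5.
Key observation: the first exact fit in this order is W9 — it needs (1, 1) with (1, 1) free, meeting a requested resource to the last unit.
Verifying each step:
  pool = (1, 1)
  W9: need (1, 1) fits (1, 1); releases (1, 0), pool now (2, 1)
  W7: need (2, 0) fits (2, 1); releases (2, 0), pool now (4, 1)
  W4: need (3, 0) fits (4, 1); releases (0, 1), pool now (4, 2)
  W5: need (2, 2) fits (4, 2); releases (1, 0), pool now (5, 2)
(3) Precisely 1 of the possible complete orderings is a safe sequence.


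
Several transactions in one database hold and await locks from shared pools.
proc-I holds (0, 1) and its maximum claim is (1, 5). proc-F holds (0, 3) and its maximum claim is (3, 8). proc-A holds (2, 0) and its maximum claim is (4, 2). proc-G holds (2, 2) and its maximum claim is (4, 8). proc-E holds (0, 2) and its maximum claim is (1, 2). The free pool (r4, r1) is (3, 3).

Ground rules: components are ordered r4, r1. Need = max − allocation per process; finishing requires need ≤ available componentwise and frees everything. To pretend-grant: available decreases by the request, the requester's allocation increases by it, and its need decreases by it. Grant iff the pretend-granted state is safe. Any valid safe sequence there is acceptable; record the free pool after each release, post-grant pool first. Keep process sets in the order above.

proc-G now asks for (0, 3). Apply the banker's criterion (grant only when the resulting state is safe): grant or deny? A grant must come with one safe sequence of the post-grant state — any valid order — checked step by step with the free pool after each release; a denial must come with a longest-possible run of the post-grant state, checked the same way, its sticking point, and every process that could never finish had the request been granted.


DENY: after the grant no complete ordering would exist.
Key observation: after proc-E, proc-A complete, (5, 2) is the best the pool ever gets, yet each leftover process wants more r1.
Pretend the grant happened; the run proc-E, proc-A goes as far as possible. Verifying each step:
  pool = (3, 0)
  proc-E needs (1, 0) <= (3, 0) -> finishes; pool += (0, 2) = (3, 2)
  proc-A needs (2, 2) <= (3, 2) -> finishes; pool += (2, 0) = (5, 2)
  proc-I still needs (1, 4) but only (5, 2) is free — short on r1
  proc-F still needs (3, 5) but only (5, 2) is free — short on r1
  proc-G still needs (2, 3) but only (5, 2) is free — short on r1
Post-grant, the permanently blocked set is proc-I, proc-F and proc-G.


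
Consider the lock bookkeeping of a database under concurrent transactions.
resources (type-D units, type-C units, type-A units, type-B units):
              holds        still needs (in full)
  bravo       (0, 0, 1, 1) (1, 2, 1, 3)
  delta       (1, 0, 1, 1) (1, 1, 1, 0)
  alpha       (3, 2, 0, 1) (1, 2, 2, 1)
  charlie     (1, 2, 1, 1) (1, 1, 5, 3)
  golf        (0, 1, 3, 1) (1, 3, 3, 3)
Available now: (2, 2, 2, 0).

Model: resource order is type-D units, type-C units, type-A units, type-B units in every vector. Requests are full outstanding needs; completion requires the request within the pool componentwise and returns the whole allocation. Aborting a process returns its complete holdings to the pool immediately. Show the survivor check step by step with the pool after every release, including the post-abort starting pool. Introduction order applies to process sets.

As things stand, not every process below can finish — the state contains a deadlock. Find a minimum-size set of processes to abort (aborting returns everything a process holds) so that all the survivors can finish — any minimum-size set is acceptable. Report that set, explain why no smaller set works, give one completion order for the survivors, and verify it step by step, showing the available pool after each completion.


Abort charlie.
Key observation: no ordering could ever have run bravo before the abort of charlie; with (1, 2, 1, 1) back in the pool it fits at step 3.
Why nothing smaller works: aborting no one leaves the state deadlocked as given.
The survivors complete as delta, alpha, bravo, golf. Step-by-step check (starting from the post-abort pool):
  pool = (3, 4, 3, 1)
  run delta (needs (1, 1, 1, 0), free (3, 4, 3, 1)); after release of (1, 0, 1, 1) the pool is (4, 4, 4, 2)
  run alpha (needs (1, 2, 2, 1), free (4, 4, 4, 2)); after release of (3, 2, 0, 1) the pool is (7, 6, 4, 3)
  run bravo (needs (1, 2, 1, 3), free (7, 6, 4, 3)); after release of (0, 0, 1, 1) the pool is (7, 6, 5, 4)
  run golf (needs (1, 3, 3, 3), free (7, 6, 5, 4)); after release of (0, 1, 3, 1) the pool is (7, 7, 8, 5)


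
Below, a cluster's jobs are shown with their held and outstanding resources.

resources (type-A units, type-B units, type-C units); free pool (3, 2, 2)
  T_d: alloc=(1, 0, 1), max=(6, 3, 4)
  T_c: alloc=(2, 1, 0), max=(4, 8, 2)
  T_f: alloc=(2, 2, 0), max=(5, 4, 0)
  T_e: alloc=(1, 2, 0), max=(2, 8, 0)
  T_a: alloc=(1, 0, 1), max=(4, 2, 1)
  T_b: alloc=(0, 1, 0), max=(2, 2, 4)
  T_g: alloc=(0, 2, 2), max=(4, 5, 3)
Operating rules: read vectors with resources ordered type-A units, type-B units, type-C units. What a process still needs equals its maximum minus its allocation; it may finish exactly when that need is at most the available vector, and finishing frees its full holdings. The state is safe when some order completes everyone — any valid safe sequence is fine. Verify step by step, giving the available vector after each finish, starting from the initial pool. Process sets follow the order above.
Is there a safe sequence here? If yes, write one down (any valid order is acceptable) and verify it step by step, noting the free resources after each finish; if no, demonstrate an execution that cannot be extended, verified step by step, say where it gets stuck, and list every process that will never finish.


The state is SAFE; one workable sequence: T_f, T_g, T_d, T_a, T_b, T_c, T_e.
Key observation: at T_f the run first touches a limit — (3, 2, 0) against (3, 2, 2), exact on a resource it actually requests.
Step-by-step check:
  pool = (3, 2, 2)
  T_f: need (3, 2, 0) fits (3, 2, 2); releases (2, 2, 0), pool now (5, 4, 2)
  T_g: need (4, 3, 1) fits (5, 4, 2); releases (0, 2, 2), pool now (5, 6, 4)
  T_d: need (5, 3, 3) fits (5, 6, 4); releases (1, 0, 1), pool now (6, 6, 5)
  T_a: need (3, 2, 0) fits (6, 6, 5); releases (1, 0, 1), pool now (7, 6, 6)
  T_b: need (2, 1, 4) fits (7, 6, 6); releases (0, 1, 0), pool now (7, 7, 6)
  T_c: need (2, 7, 2) fits (7, 7, 6); releases (2, 1, 0), pool now (9, 8, 6)
  T_e: need (1, 6, 0) fits (9, 8, 6); releases (1, 2, 0), pool now (10, 10, 6)


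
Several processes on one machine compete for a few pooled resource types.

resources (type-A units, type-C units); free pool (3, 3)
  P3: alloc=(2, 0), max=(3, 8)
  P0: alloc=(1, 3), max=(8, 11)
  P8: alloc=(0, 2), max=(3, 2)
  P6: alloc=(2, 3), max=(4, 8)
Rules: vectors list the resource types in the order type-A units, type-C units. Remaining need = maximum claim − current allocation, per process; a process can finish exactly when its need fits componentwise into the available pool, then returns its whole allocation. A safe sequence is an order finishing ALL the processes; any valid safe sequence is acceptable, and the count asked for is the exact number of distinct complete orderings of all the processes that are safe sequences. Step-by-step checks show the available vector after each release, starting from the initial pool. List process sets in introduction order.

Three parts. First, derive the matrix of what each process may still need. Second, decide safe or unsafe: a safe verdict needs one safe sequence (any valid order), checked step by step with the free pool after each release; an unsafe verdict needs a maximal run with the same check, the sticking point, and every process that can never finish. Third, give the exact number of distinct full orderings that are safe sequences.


(1) Need matrix, components ordered type-A units, type-C units:
  P3: (1, 8)
  P0: (7, 8)
  P8: (3, 0)
  P6: (2, 5)
(2) The state is SAFE; one workable sequence: P8, P6, P3, P0.
Key observation: at P8 the run first touches a limit — (3, 0) against (3, 3), exact on a resource it actually requests.
Walking it through:
  pool = (3, 3)
  P8 needs (3, 0) <= (3, 3) -> finishes; pool += (0, 2) = (3, 5)
  P6 needs (2, 5) <= (3, 5) -> finishes; pool += (2, 3) = (5, 8)
  P3 needs (1, 8) <= (5, 8) -> finishes; pool += (2, 0) = (7, 8)
  P0 needs (7, 8) <= (7, 8) -> finishes; pool += (1, 3) = (8, 11)
(3) Precisely 1 of the possible complete orderings is a safe sequence.


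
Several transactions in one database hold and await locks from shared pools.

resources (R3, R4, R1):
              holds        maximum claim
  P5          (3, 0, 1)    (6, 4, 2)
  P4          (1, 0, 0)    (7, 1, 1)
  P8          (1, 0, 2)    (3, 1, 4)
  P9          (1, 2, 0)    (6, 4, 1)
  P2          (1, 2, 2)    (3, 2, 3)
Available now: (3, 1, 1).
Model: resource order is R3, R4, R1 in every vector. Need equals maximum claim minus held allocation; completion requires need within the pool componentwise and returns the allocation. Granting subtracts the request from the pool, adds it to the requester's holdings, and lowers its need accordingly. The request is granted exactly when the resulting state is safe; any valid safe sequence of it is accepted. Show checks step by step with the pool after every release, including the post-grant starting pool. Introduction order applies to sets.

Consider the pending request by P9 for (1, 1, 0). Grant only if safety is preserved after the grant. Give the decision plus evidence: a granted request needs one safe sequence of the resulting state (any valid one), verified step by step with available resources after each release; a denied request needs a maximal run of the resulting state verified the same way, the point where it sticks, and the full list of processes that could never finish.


GRANT — the state after the grant stays safe, e.g. via P2, P8, P9, P5, P4.
Key observation: granting shrinks the pool to (2, 0, 1), yet P2 still fits and the chain goes through.
Verifying the post-grant state step by step:
  pool = (2, 0, 1)
  P2 needs (2, 0, 1) <= (2, 0, 1) -> finishes; pool += (1, 2, 2) = (3, 2, 3)
  P8 needs (2, 1, 2) <= (3, 2, 3) -> finishes; pool += (1, 0, 2) = (4, 2, 5)
  P9 needs (4, 1, 1) <= (4, 2, 5) -> finishes; pool += (2, 3, 0) = (6, 5, 5)
  P5 needs (3, 4, 1) <= (6, 5, 5) -> finishes; pool += (3, 0, 1) = (9, 5, 6)
  P4 needs (6, 1, 1) <= (9, 5, 6) -> finishes; pool += (1, 0, 0) = (10, 5, 6)


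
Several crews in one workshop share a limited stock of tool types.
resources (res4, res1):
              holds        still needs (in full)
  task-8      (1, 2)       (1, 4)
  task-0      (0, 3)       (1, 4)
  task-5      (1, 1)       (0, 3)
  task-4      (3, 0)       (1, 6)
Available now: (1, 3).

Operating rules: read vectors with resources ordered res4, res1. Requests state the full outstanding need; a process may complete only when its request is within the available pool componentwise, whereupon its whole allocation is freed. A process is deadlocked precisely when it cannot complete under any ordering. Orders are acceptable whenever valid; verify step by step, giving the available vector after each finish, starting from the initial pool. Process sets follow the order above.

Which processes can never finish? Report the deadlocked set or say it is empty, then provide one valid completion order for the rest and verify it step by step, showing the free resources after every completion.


The deadlocked set is empty.
Key observation: there is always a runnable process — task-5 first — so the state unwinds completely.
One completion order for the rest: task-5, task-8, task-0, task-4. Step-by-step check:
  pool = (1, 3)
  run task-5 (needs (0, 3), free (1, 3)); after release of (1, 1) the pool is (2, 4)
  run task-8 (needs (1, 4), free (2, 4)); after release of (1, 2) the pool is (3, 6)
  run task-0 (needs (1, 4), free (3, 6)); after release of (0, 3) the pool is (3, 9)
  run task-4 (needs (1, 6), free (3, 9)); after release of (3, 0) the pool is (6, 9)


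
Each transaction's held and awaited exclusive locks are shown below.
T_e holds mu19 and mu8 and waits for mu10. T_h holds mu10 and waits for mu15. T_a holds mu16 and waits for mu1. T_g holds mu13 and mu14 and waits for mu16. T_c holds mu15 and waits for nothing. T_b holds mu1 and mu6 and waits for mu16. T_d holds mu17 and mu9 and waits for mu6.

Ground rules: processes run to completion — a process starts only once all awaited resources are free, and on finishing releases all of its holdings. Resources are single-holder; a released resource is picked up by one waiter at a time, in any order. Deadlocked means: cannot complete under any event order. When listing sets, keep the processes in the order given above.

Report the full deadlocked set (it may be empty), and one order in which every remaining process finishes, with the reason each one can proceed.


Deadlocked set: T_a, T_g, T_b and T_d.
Key observation: the cycle T_a -> T_b -> T_a can never break — each member waits on the next; T_g and T_d wait into the deadlock from upstream.
One completion order for the rest: T_c, T_h, T_e.
Step-by-step check:
  run T_c (it waits on nothing); releases mu15
  run T_h (all its waits — mu15 — are resolved); releases mu10
  run T_e (all its waits — mu10 — are resolved); releases mu19 and mu8


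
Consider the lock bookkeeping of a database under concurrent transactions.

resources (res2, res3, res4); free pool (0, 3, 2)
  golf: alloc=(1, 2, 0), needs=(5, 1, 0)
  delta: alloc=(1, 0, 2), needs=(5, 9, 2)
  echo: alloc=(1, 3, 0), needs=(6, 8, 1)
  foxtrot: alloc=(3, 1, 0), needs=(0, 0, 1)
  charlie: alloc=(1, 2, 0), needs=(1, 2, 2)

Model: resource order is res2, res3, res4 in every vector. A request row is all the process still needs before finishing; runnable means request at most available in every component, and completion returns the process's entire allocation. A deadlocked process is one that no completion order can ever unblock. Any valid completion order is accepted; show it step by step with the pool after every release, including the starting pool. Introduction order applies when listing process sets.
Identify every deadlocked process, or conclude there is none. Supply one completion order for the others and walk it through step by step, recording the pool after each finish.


The deadlocked set is golf, delta and echo.
Key observation: foxtrot, charlie can finish, but then (4, 6, 2) is all there is, and the blocked group's res2 demands exceed it.
A valid finishing order for the others: foxtrot, charlie. Verifying each step:
  pool = (0, 3, 2)
  foxtrot needs (0, 0, 1) <= (0, 3, 2) -> finishes; pool += (3, 1, 0) = (3, 4, 2)
  charlie needs (1, 2, 2) <= (3, 4, 2) -> finishes; pool += (1, 2, 0) = (4, 6, 2)
The blocked processes can never fit:
  golf cannot run: need (5, 1, 0) vs free (4, 6, 2) (insufficient res2)
  delta cannot run: need (5, 9, 2) vs free (4, 6, 2) (insufficient res2 and res3)
  echo cannot run: need (6, 8, 1) vs free (4, 6, 2) (insufficient res2 and res3)


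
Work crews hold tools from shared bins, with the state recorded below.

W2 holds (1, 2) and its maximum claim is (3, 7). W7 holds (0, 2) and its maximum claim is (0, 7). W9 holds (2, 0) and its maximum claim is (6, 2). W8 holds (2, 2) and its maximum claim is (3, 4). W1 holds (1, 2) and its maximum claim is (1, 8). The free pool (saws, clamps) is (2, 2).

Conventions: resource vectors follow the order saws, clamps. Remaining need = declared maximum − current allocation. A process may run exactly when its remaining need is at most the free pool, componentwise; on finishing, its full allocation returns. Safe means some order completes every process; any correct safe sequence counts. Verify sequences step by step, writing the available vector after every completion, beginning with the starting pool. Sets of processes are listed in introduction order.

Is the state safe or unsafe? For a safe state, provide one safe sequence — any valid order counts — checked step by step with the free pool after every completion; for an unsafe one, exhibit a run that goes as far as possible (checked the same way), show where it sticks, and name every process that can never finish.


UNSAFE.
Key observation: even finishing W8, W9 leaves just (6, 4) free — too little clamps for any of the remaining processes.
Going as far as possible: W8, W9; after that, nothing fits. Step-by-step check:
  pool = (2, 2)
  run W8 (needs (1, 2), free (2, 2)); after release of (2, 2) the pool is (4, 4)
  run W9 (needs (4, 2), free (4, 4)); after release of (2, 0) the pool is (6, 4)
  blocked: W2 wants (2, 5), pool (6, 4) — not enough clamps
  blocked: W7 wants (0, 5), pool (6, 4) — not enough clamps
  blocked: W1 wants (0, 6), pool (6, 4) — not enough clamps
Never able to finish: W2, W7 and W1.


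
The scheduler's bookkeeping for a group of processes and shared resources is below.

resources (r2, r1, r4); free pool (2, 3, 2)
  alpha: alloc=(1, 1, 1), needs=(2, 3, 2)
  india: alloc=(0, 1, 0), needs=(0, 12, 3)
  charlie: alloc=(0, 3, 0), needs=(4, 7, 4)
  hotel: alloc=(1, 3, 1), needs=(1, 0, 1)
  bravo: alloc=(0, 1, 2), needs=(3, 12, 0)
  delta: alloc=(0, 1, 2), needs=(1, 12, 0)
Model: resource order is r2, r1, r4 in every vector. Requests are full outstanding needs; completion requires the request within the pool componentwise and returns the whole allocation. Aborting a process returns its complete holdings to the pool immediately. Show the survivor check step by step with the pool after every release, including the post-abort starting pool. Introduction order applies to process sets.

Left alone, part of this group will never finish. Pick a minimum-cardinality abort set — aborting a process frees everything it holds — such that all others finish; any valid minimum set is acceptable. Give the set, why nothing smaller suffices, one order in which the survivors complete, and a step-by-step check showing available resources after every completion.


Abort india and bravo.
Key observation: delta was stuck for good until india and bravo gave back (0, 2, 2); in the order shown it finishes at step 4.
No one abort is enough; case by case: alpha alone leaves india blocked (short on r1); india alone leaves bravo blocked (short on r1); charlie alone leaves india blocked (short on r1); hotel alone leaves india blocked (short on r1); bravo alone leaves india blocked (short on r1); delta alone leaves india blocked (short on r1).
One survivor order: alpha, hotel, charlie, delta. Check, step by step (post-abort pool first):
  pool = (2, 5, 4)
  alpha needs (2, 3, 2) <= (2, 5, 4) -> finishes; pool += (1, 1, 1) = (3, 6, 5)
  hotel needs (1, 0, 1) <= (3, 6, 5) -> finishes; pool += (1, 3, 1) = (4, 9, 6)
  charlie needs (4, 7, 4) <= (4, 9, 6) -> finishes; pool += (0, 3, 0) = (4, 12, 6)
  delta needs (1, 12, 0) <= (4, 12, 6) -> finishes; pool += (0, 1, 2) = (4, 13, 8)


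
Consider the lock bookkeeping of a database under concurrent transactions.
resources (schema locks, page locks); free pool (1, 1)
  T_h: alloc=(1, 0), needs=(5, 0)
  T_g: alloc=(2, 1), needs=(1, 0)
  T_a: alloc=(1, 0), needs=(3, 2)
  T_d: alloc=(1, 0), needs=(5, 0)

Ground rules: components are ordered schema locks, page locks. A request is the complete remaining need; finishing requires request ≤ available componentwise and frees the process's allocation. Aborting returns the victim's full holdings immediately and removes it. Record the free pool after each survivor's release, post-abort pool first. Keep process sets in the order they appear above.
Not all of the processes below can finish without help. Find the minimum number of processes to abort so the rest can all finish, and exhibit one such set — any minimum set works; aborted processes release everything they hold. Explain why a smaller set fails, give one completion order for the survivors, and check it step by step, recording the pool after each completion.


Minimum abort set: T_h.
Key observation: T_d had no path to completion before; after the abort of T_h ((1, 0) returned), step 3 is where it fits.
No smaller set exists: with zero aborts the deadlock remains.
The survivors complete as T_g, T_a, T_d. Check, step by step (starting from the post-abort pool):
  pool = (2, 1)
  T_g needs (1, 0) <= (2, 1) -> finishes; pool += (2, 1) = (4, 2)
  T_a needs (3, 2) <= (4, 2) -> finishes; pool += (1, 0) = (5, 2)
  T_d needs (5, 0) <= (5, 2) -> finishes; pool += (1, 0) = (6, 2)


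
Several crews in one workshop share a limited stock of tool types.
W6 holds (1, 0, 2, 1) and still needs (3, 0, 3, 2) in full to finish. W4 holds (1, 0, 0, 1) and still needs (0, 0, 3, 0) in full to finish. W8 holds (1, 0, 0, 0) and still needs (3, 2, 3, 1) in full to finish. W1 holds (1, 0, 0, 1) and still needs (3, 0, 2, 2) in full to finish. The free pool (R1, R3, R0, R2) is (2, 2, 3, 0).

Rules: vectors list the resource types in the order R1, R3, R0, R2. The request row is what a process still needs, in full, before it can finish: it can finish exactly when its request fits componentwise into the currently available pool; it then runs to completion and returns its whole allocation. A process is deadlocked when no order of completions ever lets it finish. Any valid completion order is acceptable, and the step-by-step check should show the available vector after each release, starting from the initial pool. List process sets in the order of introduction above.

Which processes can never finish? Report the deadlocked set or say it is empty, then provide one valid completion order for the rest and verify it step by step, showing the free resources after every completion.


The deadlocked set is W6 and W1.
Key observation: the pool after W4, W8 is (4, 2, 3, 1); every surviving request exceeds it in R2, so progress ends there.
A valid finishing order for the others: W4, W8. Verifying each step:
  pool = (2, 2, 3, 0)
  W4: need (0, 0, 3, 0) fits (2, 2, 3, 0); releases (1, 0, 0, 1), pool now (3, 2, 3, 1)
  W8: need (3, 2, 3, 1) fits (3, 2, 3, 1); releases (1, 0, 0, 0), pool now (4, 2, 3, 1)
None of the blocked processes ever fits:
  blocked: W6 wants (3, 0, 3, 2), pool (4, 2, 3, 1) — not enough R2
  blocked: W1 wants (3, 0, 2, 2), pool (4, 2, 3, 1) — not enough R2


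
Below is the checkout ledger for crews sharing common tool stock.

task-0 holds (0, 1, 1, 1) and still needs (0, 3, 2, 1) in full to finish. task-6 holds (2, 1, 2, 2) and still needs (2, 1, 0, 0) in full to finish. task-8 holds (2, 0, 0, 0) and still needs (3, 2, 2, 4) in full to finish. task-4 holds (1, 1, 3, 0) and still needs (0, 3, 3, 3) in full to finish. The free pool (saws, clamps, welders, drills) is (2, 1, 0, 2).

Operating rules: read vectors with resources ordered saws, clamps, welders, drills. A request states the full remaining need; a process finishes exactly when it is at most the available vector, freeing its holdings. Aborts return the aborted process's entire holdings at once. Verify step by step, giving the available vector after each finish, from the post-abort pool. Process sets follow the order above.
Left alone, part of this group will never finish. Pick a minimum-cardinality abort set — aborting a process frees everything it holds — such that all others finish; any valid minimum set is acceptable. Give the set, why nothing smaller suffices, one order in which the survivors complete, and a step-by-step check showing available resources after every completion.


Minimum abort set: task-0.
Key observation: task-4 was stuck for good until task-0 gave back (0, 1, 1, 1); in the order shown it finishes at step 3.
No smaller set exists: with zero aborts the deadlock remains.
Survivors finish in the order: task-6, task-8, task-4. Step-by-step check (pool after the aborts first):
  pool = (2, 2, 1, 3)
  run task-6 (needs (2, 1, 0, 0), free (2, 2, 1, 3)); after release of (2, 1, 2, 2) the pool is (4, 3, 3, 5)
  run task-8 (needs (3, 2, 2, 4), free (4, 3, 3, 5)); after release of (2, 0, 0, 0) the pool is (6, 3, 3, 5)
  run task-4 (needs (0, 3, 3, 3), free (6, 3, 3, 5)); after release of (1, 1, 3, 0) the pool is (7, 4, 6, 5)


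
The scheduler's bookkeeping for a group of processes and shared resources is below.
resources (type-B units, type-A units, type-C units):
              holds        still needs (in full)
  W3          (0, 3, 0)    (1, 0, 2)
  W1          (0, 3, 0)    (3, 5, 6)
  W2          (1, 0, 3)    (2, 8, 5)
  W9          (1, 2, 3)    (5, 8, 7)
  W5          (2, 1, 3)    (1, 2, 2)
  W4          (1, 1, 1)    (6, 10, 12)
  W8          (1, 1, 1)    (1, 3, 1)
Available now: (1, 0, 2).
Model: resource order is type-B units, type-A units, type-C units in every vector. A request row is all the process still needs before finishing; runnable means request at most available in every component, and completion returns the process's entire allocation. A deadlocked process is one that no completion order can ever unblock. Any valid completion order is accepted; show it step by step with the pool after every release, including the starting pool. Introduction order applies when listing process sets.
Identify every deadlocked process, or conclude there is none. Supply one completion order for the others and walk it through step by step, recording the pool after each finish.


Nothing here is deadlocked.
Key observation: W3 fits the free pool immediately, and its release cascades until everyone finishes.
A valid finishing order for the others: W3, W5, W8, W1, W2, W9, W4. Verifying each step:
  pool = (1, 0, 2)
  W3 needs (1, 0, 2) <= (1, 0, 2) -> finishes; pool += (0, 3, 0) = (1, 3, 2)
  W5 needs (1, 2, 2) <= (1, 3, 2) -> finishes; pool += (2, 1, 3) = (3, 4, 5)
  W8 needs (1, 3, 1) <= (3, 4, 5) -> finishes; pool += (1, 1, 1) = (4, 5, 6)
  W1 needs (3, 5, 6) <= (4, 5, 6) -> finishes; pool += (0, 3, 0) = (4, 8, 6)
  W2 needs (2, 8, 5) <= (4, 8, 6) -> finishes; pool += (1, 0, 3) = (5, 8, 9)
  W9 needs (5, 8, 7) <= (5, 8, 9) -> finishes; pool += (1, 2, 3) = (6, 10, 12)
  W4 needs (6, 10, 12) <= (6, 10, 12) -> finishes; pool += (1, 1, 1) = (7, 11, 13)
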